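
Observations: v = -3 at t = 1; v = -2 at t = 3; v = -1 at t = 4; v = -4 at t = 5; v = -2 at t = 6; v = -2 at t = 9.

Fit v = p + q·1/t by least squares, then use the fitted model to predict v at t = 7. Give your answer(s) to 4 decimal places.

v̂ = -2.1631

Forming XᵀX = [[6, 371/180]; [371/180, 40621/32400]] and Xᵀv = [-14, -949/180]ᵀ gives XᵀX·[p, q]ᵀ = Xᵀv.
Determinant 6·(40621/32400) − (371/180)² = 21217/6480.
p = ((-14)·(40621/32400) − (371/180)·(-949/180))/(21217/6480) = -6189/3031; q = (6·(-949/180) − (371/180)·(-14))/(21217/6480) = -18000/21217.
At t = 7: v̂ = (-6189/3031)·(1) + (-18000/21217)·(1/7) = -321261/148519.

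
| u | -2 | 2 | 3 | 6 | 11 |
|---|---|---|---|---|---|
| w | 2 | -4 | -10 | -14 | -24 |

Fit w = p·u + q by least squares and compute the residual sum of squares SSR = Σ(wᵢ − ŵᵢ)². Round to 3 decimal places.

SSR = 7.957

Entries of MᵀM: Σu·u = 174, Σu = 20, Σ1 = 5.
And Σu·w = -390, Σw = -50.
MᵀM·[p, q]ᵀ = Mᵀw becomes [[174, 20]; [20, 5]]·[p, q]ᵀ = [-390, -50]ᵀ.
Eliminating q: 5·(row 1) − 20·(row 2) gives 470·p = 5·(-390) − 20·(-50) = -950, so p = -95/47.
Then q = ((-50) − 20·(-95/47))/5 = -90/47.
Residuals: -6/47, 92/47, -95/47, 2/47, 7/47; SSR = 374/47.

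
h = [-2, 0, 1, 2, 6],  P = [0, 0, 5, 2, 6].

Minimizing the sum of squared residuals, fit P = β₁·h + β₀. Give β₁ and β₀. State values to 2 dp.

β₁ = 0.76, β₀ = 1.53

The normal equations are: 45·β₁ + 7·β₀ = 45;  7·β₁ + 5·β₀ = 13.
(Σh·h = 45, Σh = 7, Σ1 = 5, Σh·P = 45, ΣP = 13.)
Eliminating β₀: 5·(row 1) − 7·(row 2) gives 176·β₁ = 5·45 − 7·13 = 134, so β₁ = 67/88.
Then β₀ = (13 − 7·(67/88))/5 = 135/88.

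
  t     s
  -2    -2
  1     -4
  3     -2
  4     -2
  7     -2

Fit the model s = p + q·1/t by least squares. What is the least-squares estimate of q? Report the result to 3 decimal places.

q = -1.320

From the data, Σ1 = 5, Σ1/t = 103/84, Σ1/t·1/t = 10189/7056.
For Mᵀs: Σs = -12, Σ1/t·s = -187/42.
det = 5·(10189/7056) − (103/84)² = 2521/441.
p = ((-12)·(10189/7056) − (103/84)·(-187/42))/(2521/441) = -41873/20168; q = (5·(-187/42) − (103/84)·(-12))/(2521/441) = -6657/5042.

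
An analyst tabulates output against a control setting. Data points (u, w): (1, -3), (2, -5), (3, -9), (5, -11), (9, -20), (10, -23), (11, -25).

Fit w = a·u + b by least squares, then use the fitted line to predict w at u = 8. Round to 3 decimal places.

ŵ = -18.340

Compute the Gram sums: Σu·u = 341, Σu = 41, Σ1 = 7.
For Mᵀw: Σu·w = -780, Σw = -96.
Normal equations: [[341, 41]; [41, 7]]·[a, b]ᵀ = [-780, -96]ᵀ.
det = 341·7 − 41² = 706.
a = ((-780)·7 − 41·(-96))/706 = -762/353; b = (341·(-96) − 41·(-780))/706 = -378/353.
At u = 8: ŵ = (-762/353)·(8) + (-378/353)·(1) = -6474/353.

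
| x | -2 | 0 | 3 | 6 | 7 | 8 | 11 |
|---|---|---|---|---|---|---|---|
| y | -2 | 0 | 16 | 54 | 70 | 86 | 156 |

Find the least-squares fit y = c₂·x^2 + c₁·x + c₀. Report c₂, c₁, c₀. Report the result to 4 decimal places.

c₂ = 1.0530, c₁ = 2.6220, c₀ = -0.6462

Normal-equation sums: Σx^2·x^2 = 22531, Σx^2·x = 2421, Σx^2 = 283, Σx·x = 283, Σx = 33, Σ1 = 7.
Right-hand side: Σx^2·y = 29890, Σx·y = 3270, Σy = 380.
Normal equations: [[22531, 2421, 283]; [2421, 283, 33]; [283, 33, 7]]·[c₂, c₁, c₀]ᵀ = [29890, 3270, 380]ᵀ.
Inverting the 3×3 Gram matrix, [c₂, c₁, c₀]ᵀ = [213655/202902, 177335/67634, -9365/14493]ᵀ.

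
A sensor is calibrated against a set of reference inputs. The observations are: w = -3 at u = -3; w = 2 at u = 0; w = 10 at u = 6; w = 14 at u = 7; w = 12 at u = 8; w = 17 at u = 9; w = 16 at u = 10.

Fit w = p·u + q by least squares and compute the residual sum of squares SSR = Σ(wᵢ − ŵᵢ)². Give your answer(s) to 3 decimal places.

SSR = 10.414

From the data, Σu·u = 339, Σu = 37, Σ1 = 7.
Right-hand side: Σu·w = 576, Σw = 68.
So AᵀA·[p, q]ᵀ = Aᵀw: [[339, 37]; [37, 7]]·[p, q]ᵀ = [576, 68]ᵀ.
Eliminating q: 7·(row 1) − 37·(row 2) gives 1004·p = 7·576 − 37·68 = 1516, so p = 379/251.
Then q = (68 − 37·(379/251))/7 = 435/251.
Residuals: -51/251, 67/251, -199/251, 426/251, -455/251, 421/251, -209/251; SSR = 2614/251.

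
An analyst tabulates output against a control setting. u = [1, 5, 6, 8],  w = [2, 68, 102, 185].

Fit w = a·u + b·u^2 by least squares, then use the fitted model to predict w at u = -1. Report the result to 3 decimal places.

ŵ = 4.949

Setting ∂/∂a … = 0 gives: 126·a + 854·b = 2434;  854·a + 6018·b = 17214.
(Σu·u = 126, Σu·u^2 = 854, Σu^2·u^2 = 6018, Σu·w = 2434, Σu^2·w = 17214.)
Determinant 126·6018 − 854² = 28952.
a = (2434·6018 − 854·17214)/28952 = -6618/3619; b = (126·17214 − 854·2434)/28952 = 1613/517.
At u = -1: ŵ = (-6618/3619)·(-1) + (1613/517)·(1) = 17909/3619.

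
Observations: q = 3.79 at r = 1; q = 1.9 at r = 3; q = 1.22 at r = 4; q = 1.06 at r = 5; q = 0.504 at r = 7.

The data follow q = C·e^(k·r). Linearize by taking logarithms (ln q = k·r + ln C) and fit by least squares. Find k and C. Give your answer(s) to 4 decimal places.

Taking logs, ln q = k·r + ln C, so regress ln q on r.
AᵀA = [[100.0000, 20.0000]; [20.0000, 5]], rhs = [-0.4516, 1.5462]ᵀ  (here Σr = 20.0000, Σ(r)² = 100.0000, Σln q = 1.5462, Σr·ln q = -0.4516).
Slope k = (n·Σr·ln q − Σr·Σln q)/(n·Σ(r)² − (Σr)²) = (5·-0.4516 − 20.0000·1.5462)/100.0000 = -0.33181; ln C = (Σln q − k·Σr)/n = 1.63648, so C = exp(1.63648) = 5.13704.

k = -0.3318, C = 5.1370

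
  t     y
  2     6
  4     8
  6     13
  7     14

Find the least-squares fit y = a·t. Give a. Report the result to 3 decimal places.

a = 2.095

Entries of AᵀA: Σt·t = 105.
Moment sums: Σt·y = 220.
a = 220/105 = 2.09524.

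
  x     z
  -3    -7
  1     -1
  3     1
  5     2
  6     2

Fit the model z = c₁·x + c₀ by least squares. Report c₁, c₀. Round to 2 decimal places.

Entries of MᵀM: Σx·x = 80, Σx = 12, Σ1 = 5.
Right-hand side: Σx·z = 45, Σz = -3.
Normal equations: [[80, 12]; [12, 5]]·[c₁, c₀]ᵀ = [45, -3]ᵀ.
Determinant 80·5 − 12² = 256.
c₁ = (45·5 − 12·(-3))/256 = 261/256; c₀ = (80·(-3) − 12·45)/256 = -195/64.

c₁ = 1.02, c₀ = -3.05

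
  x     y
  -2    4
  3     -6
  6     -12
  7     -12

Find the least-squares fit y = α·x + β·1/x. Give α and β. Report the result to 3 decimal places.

Normal-equation sums: Σx·x = 98, Σx·1/x = 4, Σ1/x·1/x = 361/882.
For Aᵀy: Σx·y = -182, Σ1/x·y = -54/7.
Eliminating β: (361/882)·(row 1) − 4·(row 2) gives (217/9)·α = (361/882)·(-182) − 4·(-54/7) = -2749/63, so α = -2749/1519.
Then β = ((-54/7) − 4·(-2749/1519))/(361/882) = -36/31.

α = -1.810, β = -1.161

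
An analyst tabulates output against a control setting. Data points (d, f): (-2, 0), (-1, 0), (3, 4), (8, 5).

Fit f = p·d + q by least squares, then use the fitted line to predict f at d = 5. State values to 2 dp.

The normal equations are: 78·p + 8·q = 52;  8·p + 4·q = 9.
Eliminating q: 4·(row 1) − 8·(row 2) gives 248·p = 4·52 − 8·9 = 136, so p = 17/31.
Then q = (9 − 8·(17/31))/4 = 143/124.
At d = 5: f̂ = (17/31)·(5) + (143/124)·(1) = 483/124.

f̂ = 3.90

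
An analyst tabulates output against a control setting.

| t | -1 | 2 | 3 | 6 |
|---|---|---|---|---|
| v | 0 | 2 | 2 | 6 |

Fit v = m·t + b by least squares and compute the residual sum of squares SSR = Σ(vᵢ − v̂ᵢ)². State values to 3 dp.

With design matrix M, MᵀM = [[50, 10]; [10, 4]] and Mᵀv = [46, 10]ᵀ.
Δ = 50·4 − 10² = 100.
m = (46·4 − 10·10)/100 = 21/25; b = (50·10 − 10·46)/100 = 2/5.
Residuals: 11/25, -2/25, -23/25, 14/25; SSR = 34/25.

SSR = 1.360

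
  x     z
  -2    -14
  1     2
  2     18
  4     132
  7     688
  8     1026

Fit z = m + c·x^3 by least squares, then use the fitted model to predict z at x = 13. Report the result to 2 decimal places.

ẑ = 4397.06

Sums needed: Σ1 = 6, Σx^3 = 920, Σx^3·x^3 = 384018.
For Mᵀz: Σz = 1852, Σx^3·z = 770002.
So MᵀM·[m, c]ᵀ = Mᵀz: [[6, 920]; [920, 384018]]·[m, c]ᵀ = [1852, 770002]ᵀ.
Determinant 6·384018 − 920² = 1457708.
m = (1852·384018 − 920·770002)/1457708 = 99982/52061; c = (6·770002 − 920·1852)/1457708 = 104149/52061.
At x = 13: ẑ = (99982/52061)·(1) + (104149/52061)·(2197) = 228915335/52061.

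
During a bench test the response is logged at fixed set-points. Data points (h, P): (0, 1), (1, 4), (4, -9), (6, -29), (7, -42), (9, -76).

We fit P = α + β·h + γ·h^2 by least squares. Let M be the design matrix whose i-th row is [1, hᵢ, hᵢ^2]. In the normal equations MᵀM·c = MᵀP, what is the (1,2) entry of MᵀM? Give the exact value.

Row 1 ↔ basis 1, column 2 ↔ basis h, so (MᵀM)_{1,2} = Σᵢ h = (1)·(0) + (1)·(1) + (1)·(4) + (1)·(6) + (1)·(7) + (1)·(9) = 27.

27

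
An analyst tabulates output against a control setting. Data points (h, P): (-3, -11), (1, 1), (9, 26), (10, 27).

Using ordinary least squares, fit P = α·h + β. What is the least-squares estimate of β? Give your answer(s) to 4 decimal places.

β = -1.9642

The normal equations are: 191·α + 17·β = 538;  17·α + 4·β = 43.
(Σh·h = 191, Σh = 17, Σ1 = 4, Σh·P = 538, ΣP = 43.)
Δ = 191·4 − 17² = 475.
α = (538·4 − 17·43)/475 = 1421/475; β = (191·43 − 17·538)/475 = -933/475.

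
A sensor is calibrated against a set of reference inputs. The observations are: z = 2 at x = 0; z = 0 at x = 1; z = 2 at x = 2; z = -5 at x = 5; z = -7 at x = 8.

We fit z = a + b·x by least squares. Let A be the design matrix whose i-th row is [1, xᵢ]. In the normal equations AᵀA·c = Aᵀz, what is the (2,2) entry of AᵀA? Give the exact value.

94

Row 2 ↔ basis x, column 2 ↔ basis x, so (AᵀA)_{2,2} = Σᵢ (x)·(x) = (0)·(0) + (1)·(1) + (2)·(2) + (5)·(5) + (8)·(8) = 94.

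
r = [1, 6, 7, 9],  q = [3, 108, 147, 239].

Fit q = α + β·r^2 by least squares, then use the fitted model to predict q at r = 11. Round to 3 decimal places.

q̂ = 358.214

Entries of XᵀX: Σ1 = 4, Σr^2 = 167, Σr^2·r^2 = 10259.
And Σq = 497, Σr^2·q = 30453.
Eliminating β: 10259·(row 1) − 167·(row 2) gives 13147·α = 10259·497 − 167·30453 = 13072, so α = 13072/13147.
Then β = (30453 − 167·(13072/13147))/10259 = 38813/13147.
At r = 11: q̂ = (13072/13147)·(1) + (38813/13147)·(121) = 4709445/13147.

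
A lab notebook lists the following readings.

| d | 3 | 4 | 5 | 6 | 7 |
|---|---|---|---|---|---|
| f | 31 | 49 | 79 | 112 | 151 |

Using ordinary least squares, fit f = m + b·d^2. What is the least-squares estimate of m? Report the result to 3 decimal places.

The normal system MᵀM·[m, b]ᵀ = Mᵀf is [[5, 135]; [135, 4659]]·[m, b]ᵀ = [422, 14469]ᵀ.
Eliminating b: 4659·(row 1) − 135·(row 2) gives 5070·m = 4659·422 − 135·14469 = 12783, so m = 4261/1690.
Then b = (14469 − 135·(4261/1690))/4659 = 1025/338.

m = 2.521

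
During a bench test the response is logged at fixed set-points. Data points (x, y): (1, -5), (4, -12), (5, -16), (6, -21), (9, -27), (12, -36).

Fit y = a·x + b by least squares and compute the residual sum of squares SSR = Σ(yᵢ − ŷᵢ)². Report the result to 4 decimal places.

Normal-equation sums: Σx·x = 303, Σx = 37, Σ1 = 6.
And Σx·y = -934, Σy = -117.
Δ = 303·6 − 37² = 449.
a = ((-934)·6 − 37·(-117))/449 = -1275/449; b = (303·(-117) − 37·(-934))/449 = -893/449.
Residuals: -77/449, 605/449, 84/449, -886/449, 245/449, 29/449; SSR = 2728/449.

SSR = 6.0757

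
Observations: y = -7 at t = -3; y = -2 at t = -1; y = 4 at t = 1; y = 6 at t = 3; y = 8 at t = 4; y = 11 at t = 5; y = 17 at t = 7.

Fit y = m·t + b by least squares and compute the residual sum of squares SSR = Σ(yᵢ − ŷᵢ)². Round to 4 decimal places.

With design matrix X, XᵀX = [[110, 16]; [16, 7]] and Xᵀy = [251, 37]ᵀ.
Eliminating b: 7·(row 1) − 16·(row 2) gives 514·m = 7·251 − 16·37 = 1165, so m = 1165/514.
Then b = (37 − 16·(1165/514))/7 = 27/257.
Residuals: -157/514, 83/514, 837/514, -465/514, -301/257, -225/514, 529/514; SSR = 3193/514.

SSR = 6.2121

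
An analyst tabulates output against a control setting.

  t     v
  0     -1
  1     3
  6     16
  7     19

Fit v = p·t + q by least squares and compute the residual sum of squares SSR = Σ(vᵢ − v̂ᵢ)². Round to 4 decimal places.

SSR = 0.7973

Normal-equation sums: Σt·t = 86, Σt = 14, Σ1 = 4.
For Aᵀv: Σt·v = 232, Σv = 37.
Normal equations: [[86, 14]; [14, 4]]·[p, q]ᵀ = [232, 37]ᵀ.
Eliminating q: 4·(row 1) − 14·(row 2) gives 148·p = 4·232 − 14·37 = 410, so p = 205/74.
Then q = (37 − 14·(205/74))/4 = -33/74.
Residuals: -41/74, 25/37, -13/74, 2/37; SSR = 59/74.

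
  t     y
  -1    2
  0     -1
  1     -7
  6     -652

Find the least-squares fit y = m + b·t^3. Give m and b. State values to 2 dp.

m = -2.00, b = -3.01

From the data, Σ1 = 4, Σt^3 = 216, Σt^3·t^3 = 46658.
Right-hand side: Σy = -658, Σt^3·y = -140841.
Eliminating b: 46658·(row 1) − 216·(row 2) gives 139976·m = 46658·(-658) − 216·(-140841) = -279308, so m = -69827/34994.
Then b = ((-140841) − 216·(-69827/34994))/46658 = -105309/34994.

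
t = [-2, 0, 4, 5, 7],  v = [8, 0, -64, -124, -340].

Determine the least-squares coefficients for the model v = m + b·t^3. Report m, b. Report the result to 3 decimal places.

m = -0.133, b = -0.991

Forming AᵀA = [[5, 524]; [524, 137434]] and Aᵀv = [-520, -136280]ᵀ gives AᵀA·[m, b]ᵀ = Aᵀv.
Δ = 5·137434 − 524² = 412594.
m = ((-520)·137434 − 524·(-136280))/412594 = -27480/206297; b = (5·(-136280) − 524·(-520))/412594 = -204460/206297.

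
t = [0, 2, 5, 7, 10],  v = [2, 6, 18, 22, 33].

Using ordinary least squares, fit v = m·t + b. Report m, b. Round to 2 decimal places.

m = 3.14, b = 1.13

Setting ∂/∂m … = 0 gives: 178·m + 24·b = 586;  24·m + 5·b = 81.
Determinant 178·5 − 24² = 314.
m = (586·5 − 24·81)/314 = 493/157; b = (178·81 − 24·586)/314 = 177/157.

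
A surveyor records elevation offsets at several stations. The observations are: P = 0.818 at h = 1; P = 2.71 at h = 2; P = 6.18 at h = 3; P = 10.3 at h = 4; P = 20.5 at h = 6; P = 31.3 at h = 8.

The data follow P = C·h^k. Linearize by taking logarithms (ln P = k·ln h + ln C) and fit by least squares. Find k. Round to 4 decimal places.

With ln Pᵢ as the transformed response and ln hᵢ as the regressor:
Σln h = 7.0493, Σ(ln h)² = 11.1437, Σln P = 11.4136, Σln h·ln P = 18.4977.
Equations: 11.1437·k + 7.0493·ln C = 18.4977;  7.0493·k + 6·ln C = 11.4136.
Δ = 11.1437·6 − (7.0493)² = 17.1702; k = (18.4977·6 − 7.0493·11.4136)/17.1702 = 1.77802, ln C = (11.1437·11.4136 − 7.0493·18.4977)/17.1702 = -0.18669.

k = 1.7780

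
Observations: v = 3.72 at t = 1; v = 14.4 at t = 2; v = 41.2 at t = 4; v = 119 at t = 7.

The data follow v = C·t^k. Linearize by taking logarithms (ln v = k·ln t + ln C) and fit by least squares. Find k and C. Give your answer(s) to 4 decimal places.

Linearized form: ln v = k·ln t + ln C. From the 4 transformed points,
Over the data: Σln t = 4.0254, Σ(ln t)² = 6.1888, Σln v = 12.4785, Σln t·ln v = 16.3034.
Normal system: [[6.1888, 4.0254]; [4.0254, 4]]·[k, ln C]ᵀ = [16.3034, 12.4785]ᵀ.
Solving (det = 8.5519): k = 1.75203, ln C = 1.35650, so C = exp(1.35650) = 3.88257.

k = 1.7520, C = 3.8826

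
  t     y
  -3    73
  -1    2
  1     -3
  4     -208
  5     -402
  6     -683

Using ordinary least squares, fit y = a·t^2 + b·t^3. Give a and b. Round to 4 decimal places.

a = -0.9715, b = -3.0058

From the data, Σt^2·t^2 = 2260, Σt^2·t^3 = 11682, Σt^3·t^3 = 67108.
For Aᵀy: Σt^2·y = -37310, Σt^3·y = -213066.
Eliminating b: 67108·(row 1) − 11682·(row 2) gives 15194956·a = 67108·(-37310) − 11682·(-213066) = -14762468, so a = -527231/542677.
Then b = ((-213066) − 11682·(-527231/542677))/67108 = -1631205/542677.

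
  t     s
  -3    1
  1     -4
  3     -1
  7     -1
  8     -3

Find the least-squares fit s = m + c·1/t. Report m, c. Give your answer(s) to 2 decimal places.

Forming MᵀM = [[5, 71/56]; [71/56, 35513/28224]] and Mᵀs = [-8, -871/168]ᵀ gives MᵀM·[m, c]ᵀ = Mᵀs.
Δ = 5·(35513/28224) − (71/56)² = 33049/7056.
m = ((-8)·(35513/28224) − (71/56)·(-871/168))/(33049/7056) = -98581/132196; c = (5·(-871/168) − (71/56)·(-8))/(33049/7056) = -111342/33049.

m = -0.75, c = -3.37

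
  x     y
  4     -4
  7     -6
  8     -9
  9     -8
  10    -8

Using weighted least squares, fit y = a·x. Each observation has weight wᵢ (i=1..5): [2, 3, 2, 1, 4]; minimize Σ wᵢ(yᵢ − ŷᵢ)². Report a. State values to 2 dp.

a = -0.88

Compute the Gram sums: Σwᵢ·x·x = 788.
Right-hand side: Σwᵢ·x·y = -694.
Normal equations: [[788]]·[a]ᵀ = [-694]ᵀ.
Hence a = -694 / 788 ≈ -0.880711.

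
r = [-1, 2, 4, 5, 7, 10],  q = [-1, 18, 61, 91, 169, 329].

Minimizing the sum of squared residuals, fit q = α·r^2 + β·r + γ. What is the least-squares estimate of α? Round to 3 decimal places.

The normal system AᵀA·[α, β, γ]ᵀ = Aᵀq is [[13299, 1539, 195]; [1539, 195, 27]; [195, 27, 6]]·[α, β, γ]ᵀ = [44503, 5209, 667]ᵀ.
Inverting the 3×3 Gram matrix, [α, β, γ]ᵀ = [493/168, 4261/1176, -25/49]ᵀ.

α = 2.935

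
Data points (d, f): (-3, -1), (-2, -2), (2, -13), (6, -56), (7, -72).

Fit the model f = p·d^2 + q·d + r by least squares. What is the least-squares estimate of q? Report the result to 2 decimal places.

With design matrix X, XᵀX = [[3810, 532, 102]; [532, 102, 10]; [102, 10, 5]] and Xᵀf = [-5613, -859, -144]ᵀ.
Inverting the 3×3 Gram matrix, [p, q, r]ᵀ = [-1957/2086, -274605/85526, -138552/42763]ᵀ.

q = -3.21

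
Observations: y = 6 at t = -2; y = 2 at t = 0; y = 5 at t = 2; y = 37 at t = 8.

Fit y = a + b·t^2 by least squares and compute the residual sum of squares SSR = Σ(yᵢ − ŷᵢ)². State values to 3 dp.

The normal equations are: 4·a + 72·b = 50;  72·a + 4128·b = 2412.
Determinant 4·4128 − 72² = 11328.
a = (50·4128 − 72·2412)/11328 = 341/118; b = (4·2412 − 72·50)/11328 = 63/118.
Residuals: 115/118, -105/118, -3/118, -7/118; SSR = 103/59.

SSR = 1.746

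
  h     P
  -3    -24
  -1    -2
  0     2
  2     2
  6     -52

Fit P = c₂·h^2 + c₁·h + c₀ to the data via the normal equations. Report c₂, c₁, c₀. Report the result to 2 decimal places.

c₂ = -2.03, c₁ = 3.03, c₀ = 3.08

Normal-equation sums: Σh^2·h^2 = 1394, Σh^2·h = 196, Σh^2 = 50, Σh·h = 50, Σh = 4, Σ1 = 5.
And Σh^2·P = -2082, Σh·P = -234, ΣP = -74.
So AᵀA·[c₂, c₁, c₀]ᵀ = AᵀP: [[1394, 196, 50]; [196, 50, 4]; [50, 4, 5]]·[c₂, c₁, c₀]ᵀ = [-2082, -234, -74]ᵀ.
Solving the 3×3 system (Gaussian elimination) gives c₂ = -67/33, c₁ = 1301/429, c₀ = 40/13.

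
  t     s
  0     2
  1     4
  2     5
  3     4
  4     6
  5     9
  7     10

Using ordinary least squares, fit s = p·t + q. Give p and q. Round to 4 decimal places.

XᵀX·[p, q]ᵀ = Xᵀs reads: 104·p + 22·q = 165;  22·p + 7·q = 40.
(Σt·t = 104, Σt = 22, Σ1 = 7, Σt·s = 165, Σs = 40.)
det = 104·7 − 22² = 244.
p = (165·7 − 22·40)/244 = 275/244; q = (104·40 − 22·165)/244 = 265/122.

p = 1.1270, q = 2.1721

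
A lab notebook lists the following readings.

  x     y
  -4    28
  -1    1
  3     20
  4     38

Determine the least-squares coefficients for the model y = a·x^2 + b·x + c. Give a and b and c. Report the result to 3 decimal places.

Setting ∂/∂a … = 0 gives: 594·a + 26·b + 42·c = 1237;  26·a + 42·b + 2·c = 99;  42·a + 2·b + 4·c = 87.
Row-reducing yields a = 6493/3124, b = 3437/3124, c = -487/781.

a = 2.078, b = 1.100, c = -0.624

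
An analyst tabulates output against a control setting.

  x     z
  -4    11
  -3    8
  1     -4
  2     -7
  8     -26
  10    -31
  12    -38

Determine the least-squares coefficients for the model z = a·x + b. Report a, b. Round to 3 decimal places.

Sums needed: Σx·x = 338, Σx = 26, Σ1 = 7.
And Σx·z = -1060, Σz = -87.
So AᵀA·[a, b]ᵀ = Aᵀz: [[338, 26]; [26, 7]]·[a, b]ᵀ = [-1060, -87]ᵀ.
Eliminating b: 7·(row 1) − 26·(row 2) gives 1690·a = 7·(-1060) − 26·(-87) = -5158, so a = -2579/845.
Then b = ((-87) − 26·(-2579/845))/7 = -71/65.

a = -3.052, b = -1.092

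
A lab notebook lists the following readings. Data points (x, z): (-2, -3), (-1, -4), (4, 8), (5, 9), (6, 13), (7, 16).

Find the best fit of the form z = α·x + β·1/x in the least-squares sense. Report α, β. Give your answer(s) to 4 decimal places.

The normal equations are: 131·α + 6·β = 277;  6·α + (247081/176400)·β = 1444/105.
Δ = 131·(247081/176400) − 6² = 26017211/176400.
α = (277·(247081/176400) − 6·(1444/105))/(26017211/176400) = 53885917/26017211; β = (131·(1444/105) − 6·277)/(26017211/176400) = 24618720/26017211.

α = 2.0712, β = 0.9462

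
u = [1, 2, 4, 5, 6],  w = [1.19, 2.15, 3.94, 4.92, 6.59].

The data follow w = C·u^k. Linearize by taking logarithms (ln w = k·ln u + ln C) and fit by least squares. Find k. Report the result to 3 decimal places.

Let Y = ln w. Fitting Y = k·ln u + ln C by least squares:
Σln u = 5.4806, Σ(ln u)² = 8.2030, Σln w = 5.7895, Σln u·ln w = 8.3742.
Equations: 8.2030·k + 5.4806·ln C = 8.3742;  5.4806·k + 5·ln C = 5.7895.
Slope k = (n·Σln u·ln w − Σln u·Σln w)/(n·Σ(ln u)² − (Σln u)²) = (5·8.3742 − 5.4806·5.7895)/10.9774 = 0.92383; ln C = (Σln w − k·Σln u)/n = 0.14526.

k = 0.924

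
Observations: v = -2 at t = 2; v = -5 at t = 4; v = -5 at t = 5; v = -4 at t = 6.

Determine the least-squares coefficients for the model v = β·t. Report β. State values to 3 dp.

Sums needed: Σt·t = 81.
And Σt·v = -73.
So MᵀM·[β]ᵀ = Mᵀv: [[81]]·[β]ᵀ = [-73]ᵀ.
Hence β = -73 / 81 ≈ -0.901235.

β = -0.901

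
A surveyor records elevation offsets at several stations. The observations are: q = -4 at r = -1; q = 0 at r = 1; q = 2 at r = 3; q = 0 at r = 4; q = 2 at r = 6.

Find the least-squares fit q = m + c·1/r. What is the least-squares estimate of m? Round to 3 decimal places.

The normal equations are: 5·m + (3/4)·c = 0;  (3/4)·m + (317/144)·c = 5.
(Σ1 = 5, Σ1/r = 3/4, Σ1/r·1/r = 317/144, Σq = 0, Σ1/r·q = 5.)
Δ = 5·(317/144) − (3/4)² = 94/9.
m = (0·(317/144) − (3/4)·5)/(94/9) = -135/376; c = (5·5 − (3/4)·0)/(94/9) = 225/94.

m = -0.359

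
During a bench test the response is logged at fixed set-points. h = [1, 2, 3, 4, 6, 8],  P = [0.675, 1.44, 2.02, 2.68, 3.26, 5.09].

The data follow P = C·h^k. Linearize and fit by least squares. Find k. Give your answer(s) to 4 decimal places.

Linearized form: ln P = k·ln h + ln C. From the 6 transformed points,
Over the data: Σln h = 7.0493, Σ(ln h)² = 11.1437, Σln P = 4.4695, Σln h·ln P = 7.8930.
Normal system: [[11.1437, 7.0493]; [7.0493, 6]]·[k, ln C]ᵀ = [7.8930, 4.4695]ᵀ.
Δ = 11.1437·6 − (7.0493)² = 17.1702; k = (7.8930·6 − 7.0493·4.4695)/17.1702 = 0.92319, ln C = (11.1437·4.4695 − 7.0493·7.8930)/17.1702 = -0.33971.

k = 0.9232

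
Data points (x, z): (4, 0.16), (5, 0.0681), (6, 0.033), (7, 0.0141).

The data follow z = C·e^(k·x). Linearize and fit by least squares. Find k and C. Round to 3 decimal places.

Linearized form: ln z = k·x + ln C. From the 4 transformed points,
Σx = 22.0000, Σ(x)² = 126.0000, Σln z = -12.1922, Σx·ln z = -71.0628.
Equations: 126.0000·k + 22.0000·ln C = -71.0628;  22.0000·k + 4·ln C = -12.1922.
Slope k = (n·Σx·ln z − Σx·Σln z)/(n·Σ(x)² − (Σx)²) = (4·-71.0628 − 22.0000·-12.1922)/20.0000 = -0.80115; ln C = (Σln z − k·Σx)/n = 1.35826, so C = exp(1.35826) = 3.88942.

k = -0.801, C = 3.889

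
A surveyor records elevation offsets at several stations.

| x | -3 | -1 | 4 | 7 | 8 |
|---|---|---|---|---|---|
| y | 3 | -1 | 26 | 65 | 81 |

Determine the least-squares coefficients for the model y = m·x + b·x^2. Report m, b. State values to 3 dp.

m = 2.206, b = 1.002

The normal system MᵀM·[m, b]ᵀ = Mᵀy is [[139, 891]; [891, 6835]]·[m, b]ᵀ = [1199, 8811]ᵀ.
Δ = 139·6835 − 891² = 156184.
m = (1199·6835 − 891·8811)/156184 = 86141/39046; b = (139·8811 − 891·1199)/156184 = 39105/39046.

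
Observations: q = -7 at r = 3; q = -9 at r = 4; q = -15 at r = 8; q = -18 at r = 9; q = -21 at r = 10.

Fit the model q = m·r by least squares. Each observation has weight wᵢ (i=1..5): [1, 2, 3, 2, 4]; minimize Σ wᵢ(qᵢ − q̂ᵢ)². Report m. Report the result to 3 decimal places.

From the data, Σwᵢ·r·r = 795.
And Σwᵢ·r·q = -1617.
So AᵀWA·[m]ᵀ = AᵀWq: [[795]]·[m]ᵀ = [-1617]ᵀ.
Hence m = -1617 / 795 ≈ -2.03396.

m = -2.034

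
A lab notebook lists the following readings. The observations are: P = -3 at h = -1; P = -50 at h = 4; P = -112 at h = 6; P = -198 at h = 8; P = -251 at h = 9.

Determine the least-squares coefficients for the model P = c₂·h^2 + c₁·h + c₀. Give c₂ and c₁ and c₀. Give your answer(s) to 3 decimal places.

c₂ = -3.076, c₁ = -0.169, c₀ = -0.102

The normal system MᵀM·[c₂, c₁, c₀]ᵀ = MᵀP is [[12210, 1520, 198]; [1520, 198, 26]; [198, 26, 5]]·[c₂, c₁, c₀]ᵀ = [-37838, -4712, -614]ᵀ.
Row-reducing yields c₂ = -130333/42367, c₁ = -7144/42367, c₀ = -4332/42367.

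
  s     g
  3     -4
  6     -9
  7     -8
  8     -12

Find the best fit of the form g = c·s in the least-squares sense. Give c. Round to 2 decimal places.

c = -1.38

With design matrix M, MᵀM = [[158]] and Mᵀg = [-218]ᵀ.
Hence c = -218 / 158 ≈ -1.37975.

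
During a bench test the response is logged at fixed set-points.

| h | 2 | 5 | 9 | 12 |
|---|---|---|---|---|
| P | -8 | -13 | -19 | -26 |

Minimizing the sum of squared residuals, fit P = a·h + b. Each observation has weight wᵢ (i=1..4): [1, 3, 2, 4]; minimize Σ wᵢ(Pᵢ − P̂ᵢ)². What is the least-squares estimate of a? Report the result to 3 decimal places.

a = -1.813

Normal-equation sums: Σwᵢ·h·h = 817, Σwᵢ·h = 83, Σwᵢ·1 = 10.
Moment sums: Σwᵢ·h·P = -1801, Σwᵢ·P = -189.
det = 817·10 − 83² = 1281.
a = ((-1801)·10 − 83·(-189))/1281 = -2323/1281; b = (817·(-189) − 83·(-1801))/1281 = -4930/1281.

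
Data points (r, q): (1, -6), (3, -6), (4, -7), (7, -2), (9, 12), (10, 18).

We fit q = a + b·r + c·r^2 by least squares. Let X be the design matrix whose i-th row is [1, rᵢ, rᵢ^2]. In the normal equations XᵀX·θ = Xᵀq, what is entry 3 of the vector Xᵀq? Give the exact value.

Entry 3 ↔ basis r^2, so (Xᵀq)_{3} = Σᵢ (r^2)·qᵢ = (1)·(-6) + (9)·(-6) + (16)·(-7) + (49)·(-2) + (81)·(12) + (100)·(18) = 2502.

2502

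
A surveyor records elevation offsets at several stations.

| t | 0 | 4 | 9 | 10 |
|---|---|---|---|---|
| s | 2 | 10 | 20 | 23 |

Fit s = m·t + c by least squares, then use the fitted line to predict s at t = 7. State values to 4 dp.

ŝ = 16.3320

Sums needed: Σt·t = 197, Σt = 23, Σ1 = 4.
And Σt·s = 450, Σs = 55.
Δ = 197·4 − 23² = 259.
m = (450·4 − 23·55)/259 = 535/259; c = (197·55 − 23·450)/259 = 485/259.
At t = 7: ŝ = (535/259)·(7) + (485/259)·(1) = 4230/259.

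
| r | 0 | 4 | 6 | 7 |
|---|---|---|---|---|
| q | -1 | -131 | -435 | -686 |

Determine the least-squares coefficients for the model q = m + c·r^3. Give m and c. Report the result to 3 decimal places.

Sums needed: Σ1 = 4, Σr^3 = 623, Σr^3·r^3 = 168401.
Right-hand side: Σq = -1253, Σr^3·q = -337642.
Eliminating c: 168401·(row 1) − 623·(row 2) gives 285475·m = 168401·(-1253) − 623·(-337642) = -655487, so m = -655487/285475.
Then c = ((-337642) − 623·(-655487/285475))/168401 = -569949/285475.

m = -2.296, c = -1.996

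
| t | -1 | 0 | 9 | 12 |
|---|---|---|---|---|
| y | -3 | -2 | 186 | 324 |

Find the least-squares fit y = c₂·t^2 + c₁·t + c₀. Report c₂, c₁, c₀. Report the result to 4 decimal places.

AᵀA·[c₂, c₁, c₀]ᵀ = Aᵀy reads: 27298·c₂ + 2456·c₁ + 226·c₀ = 61719;  2456·c₂ + 226·c₁ + 20·c₀ = 5565;  226·c₂ + 20·c₁ + 4·c₀ = 505.
Row-reducing yields c₂ = 50153/24126, c₁ = 54287/24126, c₀ = -9862/4021.

c₂ = 2.0788, c₁ = 2.2501, c₀ = -2.4526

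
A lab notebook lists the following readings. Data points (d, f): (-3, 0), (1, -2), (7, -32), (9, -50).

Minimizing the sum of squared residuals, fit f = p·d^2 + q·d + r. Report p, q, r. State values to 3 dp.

p = -0.463, q = -1.367, r = 0.000

Entries of AᵀA: Σd^2·d^2 = 9044, Σd^2·d = 1046, Σd^2 = 140, Σd·d = 140, Σd = 14, Σ1 = 4.
And Σd^2·f = -5620, Σd·f = -676, Σf = -84.
So AᵀA·[p, q, r]ᵀ = Aᵀf: [[9044, 1046, 140]; [1046, 140, 14]; [140, 14, 4]]·[p, q, r]ᵀ = [-5620, -676, -84]ᵀ.
Row-reducing yields p = -82/177, q = -242/177, r = 0.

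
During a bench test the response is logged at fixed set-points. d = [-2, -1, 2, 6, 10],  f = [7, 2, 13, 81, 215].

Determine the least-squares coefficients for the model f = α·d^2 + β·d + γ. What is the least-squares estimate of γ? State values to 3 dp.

Compute the Gram sums: Σd^2·d^2 = 11329, Σd^2·d = 1215, Σd^2 = 145, Σd·d = 145, Σd = 15, Σ1 = 5.
Moment sums: Σd^2·f = 24498, Σd·f = 2646, Σf = 318.
XᵀX·[α, β, γ]ᵀ = Xᵀf becomes [[11329, 1215, 145]; [1215, 145, 15]; [145, 15, 5]]·[α, β, γ]ᵀ = [24498, 2646, 318]ᵀ.
Row-reducing yields α = 1299/650, β = 333/250, γ = 2679/1625.

γ = 1.649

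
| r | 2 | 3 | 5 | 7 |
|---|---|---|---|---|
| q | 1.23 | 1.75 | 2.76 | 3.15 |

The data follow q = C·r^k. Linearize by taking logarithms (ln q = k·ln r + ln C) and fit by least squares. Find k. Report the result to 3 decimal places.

Let Y = ln q. Fitting Y = k·ln r + ln C by least squares:
Σln r = 5.3471, Σ(ln r)² = 8.0643, Σln q = 2.9293, Σln r·ln q = 4.6250.
Equations: 8.0643·k + 5.3471·ln C = 4.6250;  5.3471·k + 4·ln C = 2.9293.
Solving (det = 3.6655): k = 0.77394, ln C = -0.30227.

k = 0.774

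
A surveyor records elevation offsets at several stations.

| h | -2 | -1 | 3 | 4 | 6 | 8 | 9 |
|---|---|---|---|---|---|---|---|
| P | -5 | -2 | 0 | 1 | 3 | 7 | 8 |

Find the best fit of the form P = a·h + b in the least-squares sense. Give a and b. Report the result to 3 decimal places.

a = 1.083, b = -2.463

The normal equations are: 211·a + 27·b = 162;  27·a + 7·b = 12.
Determinant 211·7 − 27² = 748.
a = (162·7 − 27·12)/748 = 405/374; b = (211·12 − 27·162)/748 = -921/374.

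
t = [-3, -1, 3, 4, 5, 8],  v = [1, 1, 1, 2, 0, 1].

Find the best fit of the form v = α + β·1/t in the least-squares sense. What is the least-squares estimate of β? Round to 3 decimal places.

The normal equations are: 6·α + (-17/40)·β = 6;  (-17/40)·α + (19301/14400)·β = -3/8.
(Σ1 = 6, Σ1/t = -17/40, Σ1/t·1/t = 19301/14400, Σv = 6, Σ1/t·v = -3/8.)
Δ = 6·(19301/14400) − (-17/40)² = 7547/960.
α = (6·(19301/14400) − (-17/40)·(-3/8))/(7547/960) = 37837/37735; β = (6·(-3/8) − (-17/40)·6)/(7547/960) = 288/7547.

β = 0.038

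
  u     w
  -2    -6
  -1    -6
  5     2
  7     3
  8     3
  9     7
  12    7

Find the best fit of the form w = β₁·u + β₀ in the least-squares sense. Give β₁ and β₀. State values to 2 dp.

β₁ = 1.02, β₀ = -4.13

The normal equations are: 368·β₁ + 38·β₀ = 220;  38·β₁ + 7·β₀ = 10.
(Σu·u = 368, Σu = 38, Σ1 = 7, Σu·w = 220, Σw = 10.)
det = 368·7 − 38² = 1132.
β₁ = (220·7 − 38·10)/1132 = 290/283; β₀ = (368·10 − 38·220)/1132 = -1170/283.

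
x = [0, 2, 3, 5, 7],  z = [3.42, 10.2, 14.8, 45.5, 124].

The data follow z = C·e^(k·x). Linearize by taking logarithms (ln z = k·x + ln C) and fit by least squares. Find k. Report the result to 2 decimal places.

Linearized form: ln z = k·x + ln C. From the 5 transformed points,
Σx = 17.0000, Σ(x)² = 87.0000, Σln z = 14.8846, Σx·ln z = 65.5592.
Equations: 87.0000·k + 17.0000·ln C = 65.5592;  17.0000·k + 5·ln C = 14.8846.
Solving (det = 146.0000): k = 0.51203, ln C = 1.23602.

k = 0.51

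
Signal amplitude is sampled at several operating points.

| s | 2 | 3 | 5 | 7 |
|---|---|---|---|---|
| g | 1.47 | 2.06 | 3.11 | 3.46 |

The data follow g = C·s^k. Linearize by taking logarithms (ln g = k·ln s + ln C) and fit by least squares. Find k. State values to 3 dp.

k = 0.704

Linearized form: ln g = k·ln s + ln C. From the 4 transformed points,
Sums: Σln s = 5.3471, Σ(ln s)² = 8.0643, Σln g = 3.4839, Σln s·ln g = 5.3025.
Normal system: [[8.0643, 5.3471]; [5.3471, 4]]·[k, ln C]ᵀ = [5.3025, 3.4839]ᵀ.
Slope k = (n·Σln s·ln g − Σln s·Σln g)/(n·Σ(ln s)² − (Σln s)²) = (4·5.3025 − 5.3471·3.4839)/3.6655 = 0.70428; ln C = (Σln g − k·Σln s)/n = -0.07049.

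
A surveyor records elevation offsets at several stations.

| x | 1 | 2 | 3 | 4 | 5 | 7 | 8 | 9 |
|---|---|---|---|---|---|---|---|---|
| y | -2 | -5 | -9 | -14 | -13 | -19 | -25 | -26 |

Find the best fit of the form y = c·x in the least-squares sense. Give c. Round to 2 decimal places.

Entries of AᵀA: Σx·x = 249.
And Σx·y = -727.
c = (-727)/249 = -2.91968.

c = -2.92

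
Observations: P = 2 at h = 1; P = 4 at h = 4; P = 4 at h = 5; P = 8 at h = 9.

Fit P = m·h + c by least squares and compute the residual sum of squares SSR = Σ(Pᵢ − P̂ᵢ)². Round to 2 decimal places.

SSR = 0.67

Setting ∂/∂m … = 0 gives: 123·m + 19·c = 110;  19·m + 4·c = 18.
(Σh·h = 123, Σh = 19, Σ1 = 4, Σh·P = 110, ΣP = 18.)
Δ = 123·4 − 19² = 131.
m = (110·4 − 19·18)/131 = 98/131; c = (123·18 − 19·110)/131 = 124/131.
Residuals: 40/131, 8/131, -90/131, 42/131; SSR = 88/131.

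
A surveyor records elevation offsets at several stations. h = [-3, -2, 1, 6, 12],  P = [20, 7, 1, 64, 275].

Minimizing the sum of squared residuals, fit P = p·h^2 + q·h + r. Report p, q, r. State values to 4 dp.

p = 1.9976, q = -0.9493, r = -1.4498

Forming MᵀM = [[22130, 1910, 194]; [1910, 194, 14]; [194, 14, 5]] and MᵀP = [42113, 3611, 367]ᵀ gives MᵀM·[p, q, r]ᵀ = MᵀP.
Inverting the 3×3 Gram matrix, [p, q, r]ᵀ = [81647/40872, -38801/40872, -2469/1703]ᵀ.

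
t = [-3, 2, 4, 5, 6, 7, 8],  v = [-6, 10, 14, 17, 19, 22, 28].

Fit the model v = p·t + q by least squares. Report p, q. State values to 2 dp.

p = 2.90, q = 2.85

The normal system AᵀA·[p, q]ᵀ = Aᵀv is [[203, 29]; [29, 7]]·[p, q]ᵀ = [671, 104]ᵀ.
Determinant 203·7 − 29² = 580.
p = (671·7 − 29·104)/580 = 1681/580; q = (203·104 − 29·671)/580 = 57/20.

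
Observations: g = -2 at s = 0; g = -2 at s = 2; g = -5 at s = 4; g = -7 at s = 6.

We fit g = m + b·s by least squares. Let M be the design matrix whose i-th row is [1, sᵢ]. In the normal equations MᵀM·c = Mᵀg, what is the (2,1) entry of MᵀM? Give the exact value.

12

Row 2 ↔ basis s, column 1 ↔ basis 1, so (MᵀM)_{2,1} = Σᵢ s = (0)·(1) + (2)·(1) + (4)·(1) + (6)·(1) = 12.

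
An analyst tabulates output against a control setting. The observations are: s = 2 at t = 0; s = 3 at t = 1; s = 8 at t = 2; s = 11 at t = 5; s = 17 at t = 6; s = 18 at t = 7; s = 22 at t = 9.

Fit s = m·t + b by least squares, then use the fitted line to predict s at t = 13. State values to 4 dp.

From the data, Σt·t = 196, Σt = 30, Σ1 = 7.
For Mᵀs: Σt·s = 500, Σs = 81.
Determinant 196·7 − 30² = 472.
m = (500·7 − 30·81)/472 = 535/236; b = (196·81 − 30·500)/472 = 219/118.
At t = 13: ŝ = (535/236)·(13) + (219/118)·(1) = 7393/236.

ŝ = 31.3263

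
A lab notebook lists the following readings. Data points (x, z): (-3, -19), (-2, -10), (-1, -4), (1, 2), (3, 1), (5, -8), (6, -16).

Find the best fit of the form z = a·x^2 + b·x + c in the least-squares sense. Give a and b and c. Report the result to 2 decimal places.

The normal system MᵀM·[a, b, c]ᵀ = Mᵀz is [[2101, 333, 85]; [333, 85, 9]; [85, 9, 7]]·[a, b, c]ᵀ = [-980, -50, -54]ᵀ.
Solving the 3×3 system (Gaussian elimination) gives a = -49277/49764, b = 1877/572, c = 2257/24882.

a = -0.99, b = 3.28, c = 0.09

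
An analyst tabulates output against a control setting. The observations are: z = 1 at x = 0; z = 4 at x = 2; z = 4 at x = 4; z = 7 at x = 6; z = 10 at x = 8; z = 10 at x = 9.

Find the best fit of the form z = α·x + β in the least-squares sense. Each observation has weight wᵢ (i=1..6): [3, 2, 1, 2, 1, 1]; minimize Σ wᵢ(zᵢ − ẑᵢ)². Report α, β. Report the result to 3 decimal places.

Sums needed: Σwᵢ·x·x = 241, Σwᵢ·x = 37, Σwᵢ·1 = 10.
Moment sums: Σwᵢ·x·z = 286, Σwᵢ·z = 49.
Normal equations: [[241, 37]; [37, 10]]·[α, β]ᵀ = [286, 49]ᵀ.
Eliminating β: 10·(row 1) − 37·(row 2) gives 1041·α = 10·286 − 37·49 = 1047, so α = 349/347.
Then β = (49 − 37·(349/347))/10 = 409/347.

α = 1.006, β = 1.179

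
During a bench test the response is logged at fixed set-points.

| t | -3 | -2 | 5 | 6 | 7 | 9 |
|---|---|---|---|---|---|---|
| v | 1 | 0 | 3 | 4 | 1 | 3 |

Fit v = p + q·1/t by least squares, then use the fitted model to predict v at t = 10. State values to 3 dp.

v̂ = 2.547

The normal equations are: 6·p + (-67/315)·q = 12;  (-67/315)·p + (91613/198450)·q = 148/105.
Eliminating q: (91613/198450)·(row 1) − (-67/315)·(row 2) gives (10814/3969)·p = (91613/198450)·12 − (-67/315)·(148/105) = 193142/33075, so p = 289713/135175.
Then q = ((148/105) − (-67/315)·(289713/135175))/(91613/198450) = 109242/27035.
At t = 10: v̂ = (289713/135175)·(1) + (109242/27035)·(1/10) = 344334/135175.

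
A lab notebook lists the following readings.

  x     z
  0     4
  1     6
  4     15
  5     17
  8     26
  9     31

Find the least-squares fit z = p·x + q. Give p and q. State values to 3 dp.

Forming AᵀA = [[187, 27]; [27, 6]] and Aᵀz = [638, 99]ᵀ gives AᵀA·[p, q]ᵀ = Aᵀz.
Eliminating q: 6·(row 1) − 27·(row 2) gives 393·p = 6·638 − 27·99 = 1155, so p = 385/131.
Then q = (99 − 27·(385/131))/6 = 429/131.

p = 2.939, q = 3.275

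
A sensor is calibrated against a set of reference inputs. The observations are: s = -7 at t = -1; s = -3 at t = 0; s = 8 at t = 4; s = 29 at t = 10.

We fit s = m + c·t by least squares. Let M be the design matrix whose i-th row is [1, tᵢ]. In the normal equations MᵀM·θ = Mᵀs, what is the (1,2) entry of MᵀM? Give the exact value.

13

Row 1 ↔ basis 1, column 2 ↔ basis t, so (MᵀM)_{1,2} = Σᵢ t = (1)·(-1) + (1)·(0) + (1)·(4) + (1)·(10) = 13.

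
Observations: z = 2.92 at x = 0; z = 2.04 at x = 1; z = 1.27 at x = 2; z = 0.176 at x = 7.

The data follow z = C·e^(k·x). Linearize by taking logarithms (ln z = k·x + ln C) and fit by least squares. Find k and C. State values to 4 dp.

Linearized form: ln z = k·x + ln C. From the 4 transformed points,
Over the data: Σx = 10.0000, Σ(x)² = 54.0000, Σln z = 0.2863, Σx·ln z = -10.9699.
Normal system: [[54.0000, 10.0000]; [10.0000, 4]]·[k, ln C]ᵀ = [-10.9699, 0.2863]ᵀ.
Solving (det = 116.0000): k = -0.40295, ln C = 1.07895, so C = exp(1.07895) = 2.94159.

k = -0.4030, C = 2.9416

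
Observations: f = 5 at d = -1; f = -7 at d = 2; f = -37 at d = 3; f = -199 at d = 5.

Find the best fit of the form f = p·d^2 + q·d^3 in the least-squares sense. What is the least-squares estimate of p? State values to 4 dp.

The normal system XᵀX·[p, q]ᵀ = Xᵀf is [[723, 3399]; [3399, 16419]]·[p, q]ᵀ = [-5331, -25935]ᵀ.
Eliminating q: 16419·(row 1) − 3399·(row 2) gives 317736·p = 16419·(-5331) − 3399·(-25935) = 623376, so p = 2886/1471.
Then q = ((-25935) − 3399·(2886/1471))/16419 = -2921/1471.

p = 1.9619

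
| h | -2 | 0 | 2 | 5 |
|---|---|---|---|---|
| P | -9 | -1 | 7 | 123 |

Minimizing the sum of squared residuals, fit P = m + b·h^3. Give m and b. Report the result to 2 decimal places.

m = -1.00, b = 0.99

Normal-equation sums: Σ1 = 4, Σh^3 = 125, Σh^3·h^3 = 15753.
For MᵀP: ΣP = 120, Σh^3·P = 15503.
Normal equations: [[4, 125]; [125, 15753]]·[m, b]ᵀ = [120, 15503]ᵀ.
det = 4·15753 − 125² = 47387.
m = (120·15753 − 125·15503)/47387 = -47515/47387; b = (4·15503 − 125·120)/47387 = 47012/47387.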